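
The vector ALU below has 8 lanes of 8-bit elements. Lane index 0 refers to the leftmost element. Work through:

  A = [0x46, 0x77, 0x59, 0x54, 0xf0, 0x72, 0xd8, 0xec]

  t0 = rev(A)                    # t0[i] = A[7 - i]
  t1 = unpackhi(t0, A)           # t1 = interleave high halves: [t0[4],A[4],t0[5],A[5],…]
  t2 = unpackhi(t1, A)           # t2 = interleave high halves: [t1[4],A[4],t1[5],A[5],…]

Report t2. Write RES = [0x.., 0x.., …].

t0 = [0xec, 0xd8, 0x72, 0xf0, 0x54, 0x59, 0x77, 0x46]
t1 = [0x54, 0xf0, 0x59, 0x72, 0x77, 0xd8, 0x46, 0xec]
t2 = [0x77, 0xf0, 0xd8, 0x72, 0x46, 0xd8, 0xec, 0xec]

RES = [ 0x77  0xf0  0xd8  0x72  0x46  0xd8  0xec  0xec ]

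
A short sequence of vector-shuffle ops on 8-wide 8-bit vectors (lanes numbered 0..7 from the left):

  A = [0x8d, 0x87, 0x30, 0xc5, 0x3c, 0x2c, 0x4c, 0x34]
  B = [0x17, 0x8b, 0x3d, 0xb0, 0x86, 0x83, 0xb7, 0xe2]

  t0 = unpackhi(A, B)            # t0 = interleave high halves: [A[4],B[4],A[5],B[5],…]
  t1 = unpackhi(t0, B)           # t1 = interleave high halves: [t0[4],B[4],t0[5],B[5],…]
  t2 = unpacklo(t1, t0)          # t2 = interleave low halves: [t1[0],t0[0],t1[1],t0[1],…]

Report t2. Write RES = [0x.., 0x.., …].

RES = [ 0x4c  0x3c  0x86  0x86  0xb7  0x2c  0x83  0x83 ]

  t0: 3c 86 2c 83 4c b7 34 e2
  t1: 4c 86 b7 83 34 b7 e2 e2
  t2: 4c 3c 86 86 b7 2c 83 83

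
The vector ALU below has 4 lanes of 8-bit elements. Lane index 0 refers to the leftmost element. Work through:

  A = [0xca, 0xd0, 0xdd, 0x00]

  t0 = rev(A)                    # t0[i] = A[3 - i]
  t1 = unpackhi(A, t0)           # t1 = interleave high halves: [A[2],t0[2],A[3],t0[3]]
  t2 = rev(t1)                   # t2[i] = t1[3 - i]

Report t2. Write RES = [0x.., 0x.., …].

t0 = [0x00, 0xdd, 0xd0, 0xca]
t1 = [0xdd, 0xd0, 0x00, 0xca]
t2 = [0xca, 0x00, 0xd0, 0xdd]

RES = [0xca, 0x00, 0xd0, 0xdd]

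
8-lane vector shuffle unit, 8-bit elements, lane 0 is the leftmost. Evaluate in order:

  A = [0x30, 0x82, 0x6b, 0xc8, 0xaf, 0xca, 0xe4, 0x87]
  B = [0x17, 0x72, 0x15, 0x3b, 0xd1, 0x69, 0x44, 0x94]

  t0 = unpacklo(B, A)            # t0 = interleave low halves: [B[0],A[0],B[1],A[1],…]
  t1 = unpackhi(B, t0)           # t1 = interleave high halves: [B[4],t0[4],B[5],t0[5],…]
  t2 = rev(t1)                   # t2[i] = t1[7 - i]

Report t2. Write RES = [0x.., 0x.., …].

RES = [ 0xc8  0x94  0x3b  0x44  0x6b  0x69  0x15  0xd1 ]

  t0: 17 30 72 82 15 6b 3b c8
  t1: d1 15 69 6b 44 3b 94 c8
  t2: c8 94 3b 44 6b 69 15 d1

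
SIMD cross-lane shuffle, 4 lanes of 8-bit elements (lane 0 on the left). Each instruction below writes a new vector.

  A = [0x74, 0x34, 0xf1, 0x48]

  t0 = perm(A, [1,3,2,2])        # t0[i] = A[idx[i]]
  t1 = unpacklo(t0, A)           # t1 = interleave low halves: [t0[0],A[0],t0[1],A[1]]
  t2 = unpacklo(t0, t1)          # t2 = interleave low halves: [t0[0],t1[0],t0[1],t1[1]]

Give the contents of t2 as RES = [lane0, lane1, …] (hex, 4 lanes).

RES = [ 0x34  0x34  0x48  0x74 ]

  t0: 34 48 f1 f1
  t1: 34 74 48 34
  t2: 34 34 48 74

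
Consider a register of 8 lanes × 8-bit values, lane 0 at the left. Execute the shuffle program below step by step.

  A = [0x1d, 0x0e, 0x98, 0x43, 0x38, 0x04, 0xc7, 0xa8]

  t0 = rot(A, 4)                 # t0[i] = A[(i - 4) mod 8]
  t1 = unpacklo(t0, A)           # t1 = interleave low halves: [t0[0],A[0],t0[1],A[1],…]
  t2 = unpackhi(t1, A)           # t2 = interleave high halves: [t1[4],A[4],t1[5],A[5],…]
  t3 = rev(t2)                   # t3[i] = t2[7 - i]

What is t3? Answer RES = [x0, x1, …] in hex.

t0 = [0x38, 0x04, 0xc7, 0xa8, 0x1d, 0x0e, 0x98, 0x43]
t1 = [0x38, 0x1d, 0x04, 0x0e, 0xc7, 0x98, 0xa8, 0x43]
t2 = [0xc7, 0x38, 0x98, 0x04, 0xa8, 0xc7, 0x43, 0xa8]
t3 = [0xa8, 0x43, 0xc7, 0xa8, 0x04, 0x98, 0x38, 0xc7]

RES = [0xa8, 0x43, 0xc7, 0xa8, 0x04, 0x98, 0x38, 0xc7]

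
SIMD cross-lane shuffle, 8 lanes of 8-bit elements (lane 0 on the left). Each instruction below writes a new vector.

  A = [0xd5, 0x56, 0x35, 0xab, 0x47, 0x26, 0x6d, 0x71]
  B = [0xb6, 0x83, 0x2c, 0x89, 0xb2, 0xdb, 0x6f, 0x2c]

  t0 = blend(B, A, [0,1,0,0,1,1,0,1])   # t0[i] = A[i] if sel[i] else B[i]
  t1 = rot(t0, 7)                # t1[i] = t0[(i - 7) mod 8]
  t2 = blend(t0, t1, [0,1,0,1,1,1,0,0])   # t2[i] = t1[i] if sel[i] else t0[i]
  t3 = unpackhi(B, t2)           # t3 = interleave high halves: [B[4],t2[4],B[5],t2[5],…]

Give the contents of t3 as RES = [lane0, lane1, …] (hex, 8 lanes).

RES = [0xb2, 0x26, 0xdb, 0x6f, 0x6f, 0x6f, 0x2c, 0x71]

t0 = [0xb6, 0x56, 0x2c, 0x89, 0x47, 0x26, 0x6f, 0x71]
t1 = [0x56, 0x2c, 0x89, 0x47, 0x26, 0x6f, 0x71, 0xb6]
t2 = [0xb6, 0x2c, 0x2c, 0x47, 0x26, 0x6f, 0x6f, 0x71]
t3 = [0xb2, 0x26, 0xdb, 0x6f, 0x6f, 0x6f, 0x2c, 0x71]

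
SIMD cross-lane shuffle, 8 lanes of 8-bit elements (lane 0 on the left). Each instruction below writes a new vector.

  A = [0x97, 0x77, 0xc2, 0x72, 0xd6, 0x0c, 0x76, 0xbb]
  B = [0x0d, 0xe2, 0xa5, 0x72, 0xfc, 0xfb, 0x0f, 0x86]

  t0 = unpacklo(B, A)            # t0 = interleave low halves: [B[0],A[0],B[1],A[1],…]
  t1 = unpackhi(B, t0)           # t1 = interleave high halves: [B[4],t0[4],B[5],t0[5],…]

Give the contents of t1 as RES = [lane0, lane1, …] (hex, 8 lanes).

RES = [ 0xfc  0xa5  0xfb  0xc2  0x0f  0x72  0x86  0x72 ]

t0 = [0x0d, 0x97, 0xe2, 0x77, 0xa5, 0xc2, 0x72, 0x72]
t1 = [0xfc, 0xa5, 0xfb, 0xc2, 0x0f, 0x72, 0x86, 0x72]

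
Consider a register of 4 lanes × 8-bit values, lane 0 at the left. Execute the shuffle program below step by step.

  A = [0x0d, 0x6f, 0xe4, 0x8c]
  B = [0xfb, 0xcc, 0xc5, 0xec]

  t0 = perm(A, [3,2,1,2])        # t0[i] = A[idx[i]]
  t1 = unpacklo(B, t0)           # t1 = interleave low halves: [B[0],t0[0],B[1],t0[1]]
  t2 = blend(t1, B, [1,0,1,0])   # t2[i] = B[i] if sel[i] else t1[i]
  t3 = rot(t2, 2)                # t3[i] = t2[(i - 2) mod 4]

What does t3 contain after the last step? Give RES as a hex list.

  t0: 8c e4 6f e4
  t1: fb 8c cc e4
  t2: fb 8c c5 e4
  t3: c5 e4 fb 8c

RES = [ 0xc5  0xe4  0xfb  0x8c ]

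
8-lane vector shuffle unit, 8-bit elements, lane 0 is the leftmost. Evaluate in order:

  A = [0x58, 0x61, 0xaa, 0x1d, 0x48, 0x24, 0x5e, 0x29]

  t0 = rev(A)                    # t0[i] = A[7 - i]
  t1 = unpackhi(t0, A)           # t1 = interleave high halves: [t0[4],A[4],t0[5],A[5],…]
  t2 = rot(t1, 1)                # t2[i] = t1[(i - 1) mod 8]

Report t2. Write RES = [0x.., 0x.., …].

  t0: 29 5e 24 48 1d aa 61 58
  t1: 1d 48 aa 24 61 5e 58 29
  t2: 29 1d 48 aa 24 61 5e 58

RES = [ 0x29  0x1d  0x48  0xaa  0x24  0x61  0x5e  0x58 ]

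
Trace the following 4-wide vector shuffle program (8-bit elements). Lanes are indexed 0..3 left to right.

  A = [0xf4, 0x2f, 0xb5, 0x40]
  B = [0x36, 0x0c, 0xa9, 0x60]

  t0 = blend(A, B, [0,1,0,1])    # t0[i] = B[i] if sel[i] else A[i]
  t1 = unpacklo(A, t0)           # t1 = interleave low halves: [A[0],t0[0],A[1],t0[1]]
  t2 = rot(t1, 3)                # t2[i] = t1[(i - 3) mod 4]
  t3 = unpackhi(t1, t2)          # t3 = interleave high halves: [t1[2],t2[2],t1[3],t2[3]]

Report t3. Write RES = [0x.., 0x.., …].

t0 = [0xf4, 0x0c, 0xb5, 0x60]
t1 = [0xf4, 0xf4, 0x2f, 0x0c]
t2 = [0xf4, 0x2f, 0x0c, 0xf4]
t3 = [0x2f, 0x0c, 0x0c, 0xf4]

RES = [ 0x2f  0x0c  0x0c  0xf4 ]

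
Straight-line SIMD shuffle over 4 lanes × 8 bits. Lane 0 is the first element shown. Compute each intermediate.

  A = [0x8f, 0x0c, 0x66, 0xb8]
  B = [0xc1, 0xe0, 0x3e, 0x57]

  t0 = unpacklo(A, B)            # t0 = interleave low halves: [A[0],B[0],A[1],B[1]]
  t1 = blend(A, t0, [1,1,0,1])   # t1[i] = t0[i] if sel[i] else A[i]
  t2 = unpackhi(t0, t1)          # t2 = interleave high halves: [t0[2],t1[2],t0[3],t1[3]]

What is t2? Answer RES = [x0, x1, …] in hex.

RES = [ 0x0c  0x66  0xe0  0xe0 ]

→ t0 |8f|c1|0c|e0|
→ t1 |8f|c1|66|e0|
→ t2 |0c|66|e0|e0|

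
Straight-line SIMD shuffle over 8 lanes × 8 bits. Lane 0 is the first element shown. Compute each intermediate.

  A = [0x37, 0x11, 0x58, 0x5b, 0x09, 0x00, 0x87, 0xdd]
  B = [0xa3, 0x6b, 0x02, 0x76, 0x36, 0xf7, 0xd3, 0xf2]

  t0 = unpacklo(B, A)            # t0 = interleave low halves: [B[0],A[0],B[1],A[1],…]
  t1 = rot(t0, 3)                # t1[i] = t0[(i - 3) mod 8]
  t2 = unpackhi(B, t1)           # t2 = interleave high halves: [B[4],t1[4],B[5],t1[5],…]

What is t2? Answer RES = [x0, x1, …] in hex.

t0 = [0xa3, 0x37, 0x6b, 0x11, 0x02, 0x58, 0x76, 0x5b]
t1 = [0x58, 0x76, 0x5b, 0xa3, 0x37, 0x6b, 0x11, 0x02]
t2 = [0x36, 0x37, 0xf7, 0x6b, 0xd3, 0x11, 0xf2, 0x02]

RES = [ 0x36  0x37  0xf7  0x6b  0xd3  0x11  0xf2  0x02 ]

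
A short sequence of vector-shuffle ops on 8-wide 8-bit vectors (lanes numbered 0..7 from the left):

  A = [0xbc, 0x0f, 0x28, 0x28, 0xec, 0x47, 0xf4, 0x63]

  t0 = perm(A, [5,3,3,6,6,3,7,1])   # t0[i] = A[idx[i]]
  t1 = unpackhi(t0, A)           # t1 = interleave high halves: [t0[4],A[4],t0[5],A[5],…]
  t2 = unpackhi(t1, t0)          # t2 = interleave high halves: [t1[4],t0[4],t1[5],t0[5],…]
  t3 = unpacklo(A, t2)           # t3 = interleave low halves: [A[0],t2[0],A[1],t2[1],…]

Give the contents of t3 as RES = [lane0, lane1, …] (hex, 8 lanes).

t0 = [0x47, 0x28, 0x28, 0xf4, 0xf4, 0x28, 0x63, 0x0f]
t1 = [0xf4, 0xec, 0x28, 0x47, 0x63, 0xf4, 0x0f, 0x63]
t2 = [0x63, 0xf4, 0xf4, 0x28, 0x0f, 0x63, 0x63, 0x0f]
t3 = [0xbc, 0x63, 0x0f, 0xf4, 0x28, 0xf4, 0x28, 0x28]

RES = [ 0xbc  0x63  0x0f  0xf4  0x28  0xf4  0x28  0x28 ]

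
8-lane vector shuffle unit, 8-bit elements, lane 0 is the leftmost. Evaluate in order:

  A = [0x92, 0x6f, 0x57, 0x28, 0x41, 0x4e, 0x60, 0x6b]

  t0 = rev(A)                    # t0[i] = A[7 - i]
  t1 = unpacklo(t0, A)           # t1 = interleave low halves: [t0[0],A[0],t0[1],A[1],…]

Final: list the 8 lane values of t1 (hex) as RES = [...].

→ t0 |6b|60|4e|41|28|57|6f|92|
→ t1 |6b|92|60|6f|4e|57|41|28|

RES = [0x6b, 0x92, 0x60, 0x6f, 0x4e, 0x57, 0x41, 0x28]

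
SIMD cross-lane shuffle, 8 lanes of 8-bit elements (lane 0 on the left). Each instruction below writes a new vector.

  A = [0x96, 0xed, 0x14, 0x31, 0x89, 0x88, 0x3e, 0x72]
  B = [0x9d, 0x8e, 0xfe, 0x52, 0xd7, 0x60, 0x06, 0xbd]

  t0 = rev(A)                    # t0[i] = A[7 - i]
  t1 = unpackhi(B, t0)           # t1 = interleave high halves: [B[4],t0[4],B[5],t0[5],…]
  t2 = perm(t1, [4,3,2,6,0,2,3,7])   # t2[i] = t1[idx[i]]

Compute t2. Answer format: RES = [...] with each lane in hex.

  t0: 72 3e 88 89 31 14 ed 96
  t1: d7 31 60 14 06 ed bd 96
  t2: 06 14 60 bd d7 60 14 96

RES = [ 0x06  0x14  0x60  0xbd  0xd7  0x60  0x14  0x96 ]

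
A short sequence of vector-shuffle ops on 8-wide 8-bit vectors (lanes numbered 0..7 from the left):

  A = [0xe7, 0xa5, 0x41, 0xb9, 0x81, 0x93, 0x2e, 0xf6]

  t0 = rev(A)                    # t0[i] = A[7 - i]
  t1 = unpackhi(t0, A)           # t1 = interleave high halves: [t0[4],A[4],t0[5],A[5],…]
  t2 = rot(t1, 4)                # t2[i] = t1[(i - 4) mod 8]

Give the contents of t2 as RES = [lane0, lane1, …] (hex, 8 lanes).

t0 = [0xf6, 0x2e, 0x93, 0x81, 0xb9, 0x41, 0xa5, 0xe7]
t1 = [0xb9, 0x81, 0x41, 0x93, 0xa5, 0x2e, 0xe7, 0xf6]
t2 = [0xa5, 0x2e, 0xe7, 0xf6, 0xb9, 0x81, 0x41, 0x93]

RES = [ 0xa5  0x2e  0xe7  0xf6  0xb9  0x81  0x41  0x93 ]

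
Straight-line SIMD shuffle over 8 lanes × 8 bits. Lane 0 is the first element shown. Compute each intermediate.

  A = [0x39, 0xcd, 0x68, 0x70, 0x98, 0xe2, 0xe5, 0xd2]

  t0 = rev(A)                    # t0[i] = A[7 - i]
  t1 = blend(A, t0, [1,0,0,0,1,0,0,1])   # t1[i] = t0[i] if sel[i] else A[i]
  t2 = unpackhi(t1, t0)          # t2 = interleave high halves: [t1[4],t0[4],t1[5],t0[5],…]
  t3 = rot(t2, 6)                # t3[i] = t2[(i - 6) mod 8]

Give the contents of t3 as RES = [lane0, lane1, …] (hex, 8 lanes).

→ t0 |d2|e5|e2|98|70|68|cd|39|
→ t1 |d2|cd|68|70|70|e2|e5|39|
→ t2 |70|70|e2|68|e5|cd|39|39|
→ t3 |e2|68|e5|cd|39|39|70|70|

RES = [ 0xe2  0x68  0xe5  0xcd  0x39  0x39  0x70  0x70 ]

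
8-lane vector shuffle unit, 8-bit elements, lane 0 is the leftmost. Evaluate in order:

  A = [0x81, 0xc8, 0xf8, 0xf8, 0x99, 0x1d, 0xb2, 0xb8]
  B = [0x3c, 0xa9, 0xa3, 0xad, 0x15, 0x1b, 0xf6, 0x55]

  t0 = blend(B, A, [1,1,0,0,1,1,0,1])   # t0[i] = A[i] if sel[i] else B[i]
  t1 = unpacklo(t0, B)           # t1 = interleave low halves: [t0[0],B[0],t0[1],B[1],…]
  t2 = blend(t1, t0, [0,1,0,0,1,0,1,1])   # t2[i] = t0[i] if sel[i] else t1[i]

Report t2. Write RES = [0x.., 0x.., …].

  t0: 81 c8 a3 ad 99 1d f6 b8
  t1: 81 3c c8 a9 a3 a3 ad ad
  t2: 81 c8 c8 a9 99 a3 f6 b8

RES = [ 0x81  0xc8  0xc8  0xa9  0x99  0xa3  0xf6  0xb8 ]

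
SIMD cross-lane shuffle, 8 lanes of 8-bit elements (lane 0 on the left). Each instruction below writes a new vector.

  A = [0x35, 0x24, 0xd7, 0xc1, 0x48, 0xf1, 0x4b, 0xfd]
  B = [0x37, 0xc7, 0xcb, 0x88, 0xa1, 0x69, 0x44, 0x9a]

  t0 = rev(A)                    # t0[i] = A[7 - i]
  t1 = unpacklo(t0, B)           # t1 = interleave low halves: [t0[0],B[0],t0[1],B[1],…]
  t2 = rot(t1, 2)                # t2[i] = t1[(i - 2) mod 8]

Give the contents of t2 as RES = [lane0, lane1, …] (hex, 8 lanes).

  t0: fd 4b f1 48 c1 d7 24 35
  t1: fd 37 4b c7 f1 cb 48 88
  t2: 48 88 fd 37 4b c7 f1 cb

RES = [0x48, 0x88, 0xfd, 0x37, 0x4b, 0xc7, 0xf1, 0xcb]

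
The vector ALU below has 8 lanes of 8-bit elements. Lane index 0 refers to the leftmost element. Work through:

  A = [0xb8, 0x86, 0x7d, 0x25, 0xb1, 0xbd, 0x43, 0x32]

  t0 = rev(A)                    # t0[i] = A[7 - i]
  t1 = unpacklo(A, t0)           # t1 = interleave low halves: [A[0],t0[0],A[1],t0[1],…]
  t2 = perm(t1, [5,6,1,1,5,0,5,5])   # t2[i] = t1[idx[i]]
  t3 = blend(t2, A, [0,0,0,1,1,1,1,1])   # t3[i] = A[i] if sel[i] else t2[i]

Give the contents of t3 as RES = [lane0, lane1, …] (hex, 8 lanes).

RES = [ 0xbd  0x25  0x32  0x25  0xb1  0xbd  0x43  0x32 ]

t0 = [0x32, 0x43, 0xbd, 0xb1, 0x25, 0x7d, 0x86, 0xb8]
t1 = [0xb8, 0x32, 0x86, 0x43, 0x7d, 0xbd, 0x25, 0xb1]
t2 = [0xbd, 0x25, 0x32, 0x32, 0xbd, 0xb8, 0xbd, 0xbd]
t3 = [0xbd, 0x25, 0x32, 0x25, 0xb1, 0xbd, 0x43, 0x32]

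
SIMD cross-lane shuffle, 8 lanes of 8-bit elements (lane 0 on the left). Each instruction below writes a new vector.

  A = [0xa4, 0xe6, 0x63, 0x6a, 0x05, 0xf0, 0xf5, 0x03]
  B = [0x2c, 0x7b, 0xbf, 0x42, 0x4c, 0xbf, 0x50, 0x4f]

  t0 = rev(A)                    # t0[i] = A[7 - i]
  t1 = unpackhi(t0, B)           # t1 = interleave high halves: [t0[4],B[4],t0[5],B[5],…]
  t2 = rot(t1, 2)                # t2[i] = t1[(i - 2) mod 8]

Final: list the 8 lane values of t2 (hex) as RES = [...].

RES = [ 0xa4  0x4f  0x6a  0x4c  0x63  0xbf  0xe6  0x50 ]

  t0: 03 f5 f0 05 6a 63 e6 a4
  t1: 6a 4c 63 bf e6 50 a4 4f
  t2: a4 4f 6a 4c 63 bf e6 50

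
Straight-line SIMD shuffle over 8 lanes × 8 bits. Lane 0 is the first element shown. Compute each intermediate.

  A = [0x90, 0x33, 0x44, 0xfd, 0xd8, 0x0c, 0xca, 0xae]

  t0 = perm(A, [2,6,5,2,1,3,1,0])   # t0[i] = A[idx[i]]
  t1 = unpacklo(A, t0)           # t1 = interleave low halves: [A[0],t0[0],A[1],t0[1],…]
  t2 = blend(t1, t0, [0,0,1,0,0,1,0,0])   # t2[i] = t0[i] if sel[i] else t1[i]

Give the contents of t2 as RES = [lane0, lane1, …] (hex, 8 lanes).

RES = [ 0x90  0x44  0x0c  0xca  0x44  0xfd  0xfd  0x44 ]

t0 = [0x44, 0xca, 0x0c, 0x44, 0x33, 0xfd, 0x33, 0x90]
t1 = [0x90, 0x44, 0x33, 0xca, 0x44, 0x0c, 0xfd, 0x44]
t2 = [0x90, 0x44, 0x0c, 0xca, 0x44, 0xfd, 0xfd, 0x44]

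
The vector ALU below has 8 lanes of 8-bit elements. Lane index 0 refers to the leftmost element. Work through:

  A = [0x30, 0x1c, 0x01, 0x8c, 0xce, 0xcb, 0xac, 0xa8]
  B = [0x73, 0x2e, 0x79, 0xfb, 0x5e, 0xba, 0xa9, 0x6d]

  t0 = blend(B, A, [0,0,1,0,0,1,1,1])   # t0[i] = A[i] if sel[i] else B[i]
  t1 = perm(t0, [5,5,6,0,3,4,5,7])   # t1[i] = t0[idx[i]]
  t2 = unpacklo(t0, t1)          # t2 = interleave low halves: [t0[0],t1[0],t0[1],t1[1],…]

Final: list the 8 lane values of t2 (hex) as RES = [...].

  t0: 73 2e 01 fb 5e cb ac a8
  t1: cb cb ac 73 fb 5e cb a8
  t2: 73 cb 2e cb 01 ac fb 73

RES = [ 0x73  0xcb  0x2e  0xcb  0x01  0xac  0xfb  0x73 ]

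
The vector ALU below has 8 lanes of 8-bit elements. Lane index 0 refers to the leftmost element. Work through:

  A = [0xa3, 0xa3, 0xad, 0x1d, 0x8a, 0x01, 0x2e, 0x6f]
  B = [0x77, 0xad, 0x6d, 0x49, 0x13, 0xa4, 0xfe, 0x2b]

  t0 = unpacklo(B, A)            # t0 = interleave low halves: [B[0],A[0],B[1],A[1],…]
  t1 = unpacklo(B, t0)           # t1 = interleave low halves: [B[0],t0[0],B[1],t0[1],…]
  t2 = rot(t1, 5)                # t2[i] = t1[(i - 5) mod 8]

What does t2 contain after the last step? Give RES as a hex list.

  t0: 77 a3 ad a3 6d ad 49 1d
  t1: 77 77 ad a3 6d ad 49 a3
  t2: a3 6d ad 49 a3 77 77 ad

RES = [0xa3, 0x6d, 0xad, 0x49, 0xa3, 0x77, 0x77, 0xad]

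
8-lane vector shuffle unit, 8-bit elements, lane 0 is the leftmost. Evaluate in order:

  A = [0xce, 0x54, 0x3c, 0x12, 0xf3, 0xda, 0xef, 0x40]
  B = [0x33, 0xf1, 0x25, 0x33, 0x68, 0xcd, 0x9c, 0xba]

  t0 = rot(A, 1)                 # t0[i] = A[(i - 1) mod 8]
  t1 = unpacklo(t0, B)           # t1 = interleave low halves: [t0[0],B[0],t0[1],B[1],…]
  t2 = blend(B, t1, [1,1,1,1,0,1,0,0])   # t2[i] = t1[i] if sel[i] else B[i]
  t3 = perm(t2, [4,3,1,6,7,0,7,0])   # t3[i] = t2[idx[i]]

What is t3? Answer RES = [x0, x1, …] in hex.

→ t0 |40|ce|54|3c|12|f3|da|ef|
→ t1 |40|33|ce|f1|54|25|3c|33|
→ t2 |40|33|ce|f1|68|25|9c|ba|
→ t3 |68|f1|33|9c|ba|40|ba|40|

RES = [0x68, 0xf1, 0x33, 0x9c, 0xba, 0x40, 0xba, 0x40]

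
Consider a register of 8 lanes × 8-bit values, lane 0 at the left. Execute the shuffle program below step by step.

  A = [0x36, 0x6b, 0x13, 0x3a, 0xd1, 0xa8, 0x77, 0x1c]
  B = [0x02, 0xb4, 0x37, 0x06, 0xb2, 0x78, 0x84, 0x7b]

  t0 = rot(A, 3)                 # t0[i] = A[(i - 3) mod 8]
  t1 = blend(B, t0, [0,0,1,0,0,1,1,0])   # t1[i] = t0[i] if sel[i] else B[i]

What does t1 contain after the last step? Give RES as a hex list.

  t0: a8 77 1c 36 6b 13 3a d1
  t1: 02 b4 1c 06 b2 13 3a 7b

RES = [0x02, 0xb4, 0x1c, 0x06, 0xb2, 0x13, 0x3a, 0x7b]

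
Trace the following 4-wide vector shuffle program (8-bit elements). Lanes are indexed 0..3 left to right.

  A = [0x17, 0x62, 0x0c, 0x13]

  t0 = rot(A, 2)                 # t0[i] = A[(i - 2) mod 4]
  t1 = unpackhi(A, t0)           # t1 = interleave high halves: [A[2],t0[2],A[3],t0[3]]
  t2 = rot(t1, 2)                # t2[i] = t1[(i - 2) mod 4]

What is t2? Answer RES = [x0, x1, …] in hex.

  t0: 0c 13 17 62
  t1: 0c 17 13 62
  t2: 13 62 0c 17

RES = [0x13, 0x62, 0x0c, 0x17]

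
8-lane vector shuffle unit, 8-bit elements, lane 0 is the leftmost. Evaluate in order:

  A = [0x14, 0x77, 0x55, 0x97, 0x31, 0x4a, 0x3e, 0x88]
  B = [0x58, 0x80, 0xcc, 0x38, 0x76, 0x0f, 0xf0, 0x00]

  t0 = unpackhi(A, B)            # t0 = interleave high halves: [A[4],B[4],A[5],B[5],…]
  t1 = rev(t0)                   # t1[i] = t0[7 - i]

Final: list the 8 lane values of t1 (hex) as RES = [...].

RES = [0x00, 0x88, 0xf0, 0x3e, 0x0f, 0x4a, 0x76, 0x31]

t0 = [0x31, 0x76, 0x4a, 0x0f, 0x3e, 0xf0, 0x88, 0x00]
t1 = [0x00, 0x88, 0xf0, 0x3e, 0x0f, 0x4a, 0x76, 0x31]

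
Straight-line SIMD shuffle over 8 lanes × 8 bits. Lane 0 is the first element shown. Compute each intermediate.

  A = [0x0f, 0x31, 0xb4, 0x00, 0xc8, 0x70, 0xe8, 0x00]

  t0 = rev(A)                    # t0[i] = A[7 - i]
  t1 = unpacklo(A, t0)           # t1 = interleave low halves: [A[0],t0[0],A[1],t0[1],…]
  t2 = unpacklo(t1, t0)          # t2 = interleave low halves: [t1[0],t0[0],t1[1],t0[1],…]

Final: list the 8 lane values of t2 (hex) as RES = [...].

→ t0 |00|e8|70|c8|00|b4|31|0f|
→ t1 |0f|00|31|e8|b4|70|00|c8|
→ t2 |0f|00|00|e8|31|70|e8|c8|

RES = [ 0x0f  0x00  0x00  0xe8  0x31  0x70  0xe8  0xc8 ]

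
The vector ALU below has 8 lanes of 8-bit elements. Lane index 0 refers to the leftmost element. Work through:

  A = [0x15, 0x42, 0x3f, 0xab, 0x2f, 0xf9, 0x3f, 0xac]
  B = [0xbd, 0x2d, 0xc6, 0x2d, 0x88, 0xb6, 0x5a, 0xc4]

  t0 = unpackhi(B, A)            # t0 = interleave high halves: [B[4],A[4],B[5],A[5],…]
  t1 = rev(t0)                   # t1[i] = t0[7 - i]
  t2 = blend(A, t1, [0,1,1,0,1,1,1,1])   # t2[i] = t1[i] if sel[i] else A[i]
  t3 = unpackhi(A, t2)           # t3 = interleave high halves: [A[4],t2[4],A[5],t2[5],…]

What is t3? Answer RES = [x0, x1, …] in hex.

RES = [0x2f, 0xf9, 0xf9, 0xb6, 0x3f, 0x2f, 0xac, 0x88]

t0 = [0x88, 0x2f, 0xb6, 0xf9, 0x5a, 0x3f, 0xc4, 0xac]
t1 = [0xac, 0xc4, 0x3f, 0x5a, 0xf9, 0xb6, 0x2f, 0x88]
t2 = [0x15, 0xc4, 0x3f, 0xab, 0xf9, 0xb6, 0x2f, 0x88]
t3 = [0x2f, 0xf9, 0xf9, 0xb6, 0x3f, 0x2f, 0xac, 0x88]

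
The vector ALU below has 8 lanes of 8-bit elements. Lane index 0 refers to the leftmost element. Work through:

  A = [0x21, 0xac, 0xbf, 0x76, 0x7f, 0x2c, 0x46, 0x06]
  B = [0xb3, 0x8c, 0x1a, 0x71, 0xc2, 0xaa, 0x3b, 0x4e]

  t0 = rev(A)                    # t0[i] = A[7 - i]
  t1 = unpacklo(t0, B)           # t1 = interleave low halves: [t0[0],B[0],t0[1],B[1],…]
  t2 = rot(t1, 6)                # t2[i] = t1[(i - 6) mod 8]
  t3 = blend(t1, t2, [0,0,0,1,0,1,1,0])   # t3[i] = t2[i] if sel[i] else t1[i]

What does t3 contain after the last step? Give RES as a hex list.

RES = [0x06, 0xb3, 0x46, 0x1a, 0x2c, 0x71, 0x06, 0x71]

t0 = [0x06, 0x46, 0x2c, 0x7f, 0x76, 0xbf, 0xac, 0x21]
t1 = [0x06, 0xb3, 0x46, 0x8c, 0x2c, 0x1a, 0x7f, 0x71]
t2 = [0x46, 0x8c, 0x2c, 0x1a, 0x7f, 0x71, 0x06, 0xb3]
t3 = [0x06, 0xb3, 0x46, 0x1a, 0x2c, 0x71, 0x06, 0x71]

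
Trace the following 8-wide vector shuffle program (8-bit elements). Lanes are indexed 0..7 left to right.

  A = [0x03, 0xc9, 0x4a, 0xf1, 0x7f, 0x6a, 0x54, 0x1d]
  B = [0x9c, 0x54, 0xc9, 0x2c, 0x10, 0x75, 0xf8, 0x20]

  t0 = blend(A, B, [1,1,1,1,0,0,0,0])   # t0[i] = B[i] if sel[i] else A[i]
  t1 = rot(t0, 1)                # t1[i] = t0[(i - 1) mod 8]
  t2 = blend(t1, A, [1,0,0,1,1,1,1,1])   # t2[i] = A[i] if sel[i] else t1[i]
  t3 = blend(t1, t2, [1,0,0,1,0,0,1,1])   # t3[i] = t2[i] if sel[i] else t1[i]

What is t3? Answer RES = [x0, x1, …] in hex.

→ t0 |9c|54|c9|2c|7f|6a|54|1d|
→ t1 |1d|9c|54|c9|2c|7f|6a|54|
→ t2 |03|9c|54|f1|7f|6a|54|1d|
→ t3 |03|9c|54|f1|2c|7f|54|1d|

RES = [0x03, 0x9c, 0x54, 0xf1, 0x2c, 0x7f, 0x54, 0x1d]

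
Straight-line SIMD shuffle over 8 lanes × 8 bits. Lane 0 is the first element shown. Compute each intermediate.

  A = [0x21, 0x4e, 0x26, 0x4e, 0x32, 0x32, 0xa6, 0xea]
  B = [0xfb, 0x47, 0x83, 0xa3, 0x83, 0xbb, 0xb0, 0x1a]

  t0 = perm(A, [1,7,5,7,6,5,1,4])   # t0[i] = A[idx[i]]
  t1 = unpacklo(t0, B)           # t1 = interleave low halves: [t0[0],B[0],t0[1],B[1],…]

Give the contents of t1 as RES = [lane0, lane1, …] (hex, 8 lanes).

RES = [0x4e, 0xfb, 0xea, 0x47, 0x32, 0x83, 0xea, 0xa3]

→ t0 |4e|ea|32|ea|a6|32|4e|32|
→ t1 |4e|fb|ea|47|32|83|ea|a3|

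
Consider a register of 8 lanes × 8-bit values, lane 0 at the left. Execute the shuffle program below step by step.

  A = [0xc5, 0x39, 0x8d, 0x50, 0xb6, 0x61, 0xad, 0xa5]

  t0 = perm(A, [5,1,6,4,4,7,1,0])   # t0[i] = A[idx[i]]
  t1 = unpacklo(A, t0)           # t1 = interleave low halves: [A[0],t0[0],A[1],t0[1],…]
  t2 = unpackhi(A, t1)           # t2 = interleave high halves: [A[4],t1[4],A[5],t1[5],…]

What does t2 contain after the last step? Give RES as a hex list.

RES = [0xb6, 0x8d, 0x61, 0xad, 0xad, 0x50, 0xa5, 0xb6]

→ t0 |61|39|ad|b6|b6|a5|39|c5|
→ t1 |c5|61|39|39|8d|ad|50|b6|
→ t2 |b6|8d|61|ad|ad|50|a5|b6|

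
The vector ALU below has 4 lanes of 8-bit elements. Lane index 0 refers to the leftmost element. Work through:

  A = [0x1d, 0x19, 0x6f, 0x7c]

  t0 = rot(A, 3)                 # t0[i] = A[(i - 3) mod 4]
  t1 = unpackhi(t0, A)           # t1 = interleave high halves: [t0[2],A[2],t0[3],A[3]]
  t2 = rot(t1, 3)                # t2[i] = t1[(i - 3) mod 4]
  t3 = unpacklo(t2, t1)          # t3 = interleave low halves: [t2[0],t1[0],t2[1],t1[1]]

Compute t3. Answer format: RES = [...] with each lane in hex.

RES = [0x6f, 0x7c, 0x1d, 0x6f]

  t0: 19 6f 7c 1d
  t1: 7c 6f 1d 7c
  t2: 6f 1d 7c 7c
  t3: 6f 7c 1d 6f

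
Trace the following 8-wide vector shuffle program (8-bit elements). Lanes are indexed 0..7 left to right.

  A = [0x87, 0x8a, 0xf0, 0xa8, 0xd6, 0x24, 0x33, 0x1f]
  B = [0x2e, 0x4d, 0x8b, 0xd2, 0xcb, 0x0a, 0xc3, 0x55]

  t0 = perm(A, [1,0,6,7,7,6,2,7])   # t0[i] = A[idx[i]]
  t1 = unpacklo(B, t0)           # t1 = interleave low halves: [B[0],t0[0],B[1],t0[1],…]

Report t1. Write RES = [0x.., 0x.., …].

RES = [ 0x2e  0x8a  0x4d  0x87  0x8b  0x33  0xd2  0x1f ]

  t0: 8a 87 33 1f 1f 33 f0 1f
  t1: 2e 8a 4d 87 8b 33 d2 1f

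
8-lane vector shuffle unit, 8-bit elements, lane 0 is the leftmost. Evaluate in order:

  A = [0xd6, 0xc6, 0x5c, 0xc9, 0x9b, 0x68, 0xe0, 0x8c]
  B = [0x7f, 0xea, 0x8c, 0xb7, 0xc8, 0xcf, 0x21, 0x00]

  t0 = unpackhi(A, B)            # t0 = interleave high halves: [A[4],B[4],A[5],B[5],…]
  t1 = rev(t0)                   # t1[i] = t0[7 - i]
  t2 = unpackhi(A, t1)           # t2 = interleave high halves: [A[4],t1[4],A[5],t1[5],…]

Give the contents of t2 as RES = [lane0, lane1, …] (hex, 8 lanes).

RES = [ 0x9b  0xcf  0x68  0x68  0xe0  0xc8  0x8c  0x9b ]

  t0: 9b c8 68 cf e0 21 8c 00
  t1: 00 8c 21 e0 cf 68 c8 9b
  t2: 9b cf 68 68 e0 c8 8c 9b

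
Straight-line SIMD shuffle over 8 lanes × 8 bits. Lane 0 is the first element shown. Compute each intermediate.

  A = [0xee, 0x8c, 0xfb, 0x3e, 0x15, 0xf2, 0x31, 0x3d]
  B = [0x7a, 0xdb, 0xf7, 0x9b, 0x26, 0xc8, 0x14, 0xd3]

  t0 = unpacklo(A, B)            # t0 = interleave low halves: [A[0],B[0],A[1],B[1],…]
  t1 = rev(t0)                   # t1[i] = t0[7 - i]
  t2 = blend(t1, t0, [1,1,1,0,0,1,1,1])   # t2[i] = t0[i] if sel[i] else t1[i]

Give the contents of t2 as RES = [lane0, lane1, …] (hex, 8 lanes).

t0 = [0xee, 0x7a, 0x8c, 0xdb, 0xfb, 0xf7, 0x3e, 0x9b]
t1 = [0x9b, 0x3e, 0xf7, 0xfb, 0xdb, 0x8c, 0x7a, 0xee]
t2 = [0xee, 0x7a, 0x8c, 0xfb, 0xdb, 0xf7, 0x3e, 0x9b]

RES = [ 0xee  0x7a  0x8c  0xfb  0xdb  0xf7  0x3e  0x9b ]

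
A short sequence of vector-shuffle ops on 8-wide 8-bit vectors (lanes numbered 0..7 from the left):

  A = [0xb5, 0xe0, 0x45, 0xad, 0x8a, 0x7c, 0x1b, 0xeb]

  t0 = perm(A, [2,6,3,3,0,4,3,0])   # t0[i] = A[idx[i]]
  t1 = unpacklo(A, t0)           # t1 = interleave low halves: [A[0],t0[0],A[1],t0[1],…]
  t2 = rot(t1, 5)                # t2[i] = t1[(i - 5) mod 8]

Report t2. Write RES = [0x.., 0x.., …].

RES = [ 0x1b  0x45  0xad  0xad  0xad  0xb5  0x45  0xe0 ]

  t0: 45 1b ad ad b5 8a ad b5
  t1: b5 45 e0 1b 45 ad ad ad
  t2: 1b 45 ad ad ad b5 45 e0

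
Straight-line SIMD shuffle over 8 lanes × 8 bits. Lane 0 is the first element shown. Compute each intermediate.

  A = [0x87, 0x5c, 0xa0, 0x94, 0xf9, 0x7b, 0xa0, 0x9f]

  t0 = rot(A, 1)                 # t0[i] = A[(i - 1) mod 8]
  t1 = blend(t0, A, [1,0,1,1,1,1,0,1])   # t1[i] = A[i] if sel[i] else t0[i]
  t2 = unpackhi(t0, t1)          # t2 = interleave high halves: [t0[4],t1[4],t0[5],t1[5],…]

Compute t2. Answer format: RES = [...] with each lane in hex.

t0 = [0x9f, 0x87, 0x5c, 0xa0, 0x94, 0xf9, 0x7b, 0xa0]
t1 = [0x87, 0x87, 0xa0, 0x94, 0xf9, 0x7b, 0x7b, 0x9f]
t2 = [0x94, 0xf9, 0xf9, 0x7b, 0x7b, 0x7b, 0xa0, 0x9f]

RES = [0x94, 0xf9, 0xf9, 0x7b, 0x7b, 0x7b, 0xa0, 0x9f]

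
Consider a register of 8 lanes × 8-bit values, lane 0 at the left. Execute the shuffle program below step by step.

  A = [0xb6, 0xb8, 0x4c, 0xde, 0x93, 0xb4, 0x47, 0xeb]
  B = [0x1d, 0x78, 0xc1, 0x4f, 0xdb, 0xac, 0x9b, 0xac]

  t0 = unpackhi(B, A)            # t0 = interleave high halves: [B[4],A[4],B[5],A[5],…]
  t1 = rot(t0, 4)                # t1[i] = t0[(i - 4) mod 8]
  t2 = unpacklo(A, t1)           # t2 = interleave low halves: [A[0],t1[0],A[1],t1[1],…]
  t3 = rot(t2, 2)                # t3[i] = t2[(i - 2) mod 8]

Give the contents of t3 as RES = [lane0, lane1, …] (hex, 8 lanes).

RES = [0xde, 0xeb, 0xb6, 0x9b, 0xb8, 0x47, 0x4c, 0xac]

t0 = [0xdb, 0x93, 0xac, 0xb4, 0x9b, 0x47, 0xac, 0xeb]
t1 = [0x9b, 0x47, 0xac, 0xeb, 0xdb, 0x93, 0xac, 0xb4]
t2 = [0xb6, 0x9b, 0xb8, 0x47, 0x4c, 0xac, 0xde, 0xeb]
t3 = [0xde, 0xeb, 0xb6, 0x9b, 0xb8, 0x47, 0x4c, 0xac]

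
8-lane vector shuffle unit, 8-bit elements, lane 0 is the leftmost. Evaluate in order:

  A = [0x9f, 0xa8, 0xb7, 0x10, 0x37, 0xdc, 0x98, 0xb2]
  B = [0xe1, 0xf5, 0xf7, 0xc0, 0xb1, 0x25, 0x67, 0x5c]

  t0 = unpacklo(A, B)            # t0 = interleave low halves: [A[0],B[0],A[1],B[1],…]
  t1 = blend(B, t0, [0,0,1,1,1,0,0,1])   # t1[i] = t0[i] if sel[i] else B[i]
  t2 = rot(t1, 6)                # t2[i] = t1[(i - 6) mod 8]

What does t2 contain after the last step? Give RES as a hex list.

RES = [0xa8, 0xf5, 0xb7, 0x25, 0x67, 0xc0, 0xe1, 0xf5]

  t0: 9f e1 a8 f5 b7 f7 10 c0
  t1: e1 f5 a8 f5 b7 25 67 c0
  t2: a8 f5 b7 25 67 c0 e1 f5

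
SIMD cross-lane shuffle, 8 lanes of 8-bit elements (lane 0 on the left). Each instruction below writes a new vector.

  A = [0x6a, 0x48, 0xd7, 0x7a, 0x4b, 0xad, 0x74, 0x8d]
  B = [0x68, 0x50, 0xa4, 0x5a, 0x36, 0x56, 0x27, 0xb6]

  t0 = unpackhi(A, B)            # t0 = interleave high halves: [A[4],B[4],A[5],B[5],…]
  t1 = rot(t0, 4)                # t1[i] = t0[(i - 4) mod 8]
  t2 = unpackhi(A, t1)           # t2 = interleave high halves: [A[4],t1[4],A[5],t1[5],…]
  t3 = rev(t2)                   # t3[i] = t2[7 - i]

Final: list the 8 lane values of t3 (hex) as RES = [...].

→ t0 |4b|36|ad|56|74|27|8d|b6|
→ t1 |74|27|8d|b6|4b|36|ad|56|
→ t2 |4b|4b|ad|36|74|ad|8d|56|
→ t3 |56|8d|ad|74|36|ad|4b|4b|

RES = [ 0x56  0x8d  0xad  0x74  0x36  0xad  0x4b  0x4b ]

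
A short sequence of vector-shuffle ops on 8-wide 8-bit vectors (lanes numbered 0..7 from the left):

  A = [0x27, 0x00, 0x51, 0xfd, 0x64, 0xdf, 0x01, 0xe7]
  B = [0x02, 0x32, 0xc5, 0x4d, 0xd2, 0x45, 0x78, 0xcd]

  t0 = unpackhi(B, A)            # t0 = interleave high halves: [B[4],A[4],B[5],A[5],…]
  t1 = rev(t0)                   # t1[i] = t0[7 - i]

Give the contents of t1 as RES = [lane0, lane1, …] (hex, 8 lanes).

  t0: d2 64 45 df 78 01 cd e7
  t1: e7 cd 01 78 df 45 64 d2

RES = [0xe7, 0xcd, 0x01, 0x78, 0xdf, 0x45, 0x64, 0xd2]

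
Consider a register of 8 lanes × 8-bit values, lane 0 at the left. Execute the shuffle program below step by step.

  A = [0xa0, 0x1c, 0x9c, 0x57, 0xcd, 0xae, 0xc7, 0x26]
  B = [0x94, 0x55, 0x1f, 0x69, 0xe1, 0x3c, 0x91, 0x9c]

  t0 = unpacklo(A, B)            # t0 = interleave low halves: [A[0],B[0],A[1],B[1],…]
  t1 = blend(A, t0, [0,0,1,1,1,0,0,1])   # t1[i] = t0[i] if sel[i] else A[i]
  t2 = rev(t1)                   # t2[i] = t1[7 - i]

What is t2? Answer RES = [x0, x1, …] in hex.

→ t0 |a0|94|1c|55|9c|1f|57|69|
→ t1 |a0|1c|1c|55|9c|ae|c7|69|
→ t2 |69|c7|ae|9c|55|1c|1c|a0|

RES = [ 0x69  0xc7  0xae  0x9c  0x55  0x1c  0x1c  0xa0 ]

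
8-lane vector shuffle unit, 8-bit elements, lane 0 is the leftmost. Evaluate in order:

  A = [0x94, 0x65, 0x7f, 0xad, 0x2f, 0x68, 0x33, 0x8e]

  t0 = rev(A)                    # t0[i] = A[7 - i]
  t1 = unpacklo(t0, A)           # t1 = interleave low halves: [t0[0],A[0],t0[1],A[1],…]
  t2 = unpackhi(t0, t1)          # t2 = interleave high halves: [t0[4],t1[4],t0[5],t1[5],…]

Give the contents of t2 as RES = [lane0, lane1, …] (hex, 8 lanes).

RES = [ 0xad  0x68  0x7f  0x7f  0x65  0x2f  0x94  0xad ]

t0 = [0x8e, 0x33, 0x68, 0x2f, 0xad, 0x7f, 0x65, 0x94]
t1 = [0x8e, 0x94, 0x33, 0x65, 0x68, 0x7f, 0x2f, 0xad]
t2 = [0xad, 0x68, 0x7f, 0x7f, 0x65, 0x2f, 0x94, 0xad]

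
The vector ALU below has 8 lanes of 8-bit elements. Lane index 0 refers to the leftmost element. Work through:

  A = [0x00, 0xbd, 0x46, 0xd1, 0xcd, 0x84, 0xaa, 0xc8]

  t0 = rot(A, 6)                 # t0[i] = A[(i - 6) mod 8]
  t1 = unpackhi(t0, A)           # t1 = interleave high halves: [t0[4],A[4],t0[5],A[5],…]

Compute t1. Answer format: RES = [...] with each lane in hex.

→ t0 |46|d1|cd|84|aa|c8|00|bd|
→ t1 |aa|cd|c8|84|00|aa|bd|c8|

RES = [0xaa, 0xcd, 0xc8, 0x84, 0x00, 0xaa, 0xbd, 0xc8]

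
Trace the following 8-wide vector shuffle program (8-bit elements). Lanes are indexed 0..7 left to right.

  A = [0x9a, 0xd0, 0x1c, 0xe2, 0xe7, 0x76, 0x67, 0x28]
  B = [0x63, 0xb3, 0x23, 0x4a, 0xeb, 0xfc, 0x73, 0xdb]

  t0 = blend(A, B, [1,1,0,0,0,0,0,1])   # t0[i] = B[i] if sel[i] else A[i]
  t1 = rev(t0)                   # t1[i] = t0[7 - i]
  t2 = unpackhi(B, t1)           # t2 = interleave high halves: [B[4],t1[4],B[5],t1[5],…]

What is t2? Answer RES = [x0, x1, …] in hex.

RES = [0xeb, 0xe2, 0xfc, 0x1c, 0x73, 0xb3, 0xdb, 0x63]

t0 = [0x63, 0xb3, 0x1c, 0xe2, 0xe7, 0x76, 0x67, 0xdb]
t1 = [0xdb, 0x67, 0x76, 0xe7, 0xe2, 0x1c, 0xb3, 0x63]
t2 = [0xeb, 0xe2, 0xfc, 0x1c, 0x73, 0xb3, 0xdb, 0x63]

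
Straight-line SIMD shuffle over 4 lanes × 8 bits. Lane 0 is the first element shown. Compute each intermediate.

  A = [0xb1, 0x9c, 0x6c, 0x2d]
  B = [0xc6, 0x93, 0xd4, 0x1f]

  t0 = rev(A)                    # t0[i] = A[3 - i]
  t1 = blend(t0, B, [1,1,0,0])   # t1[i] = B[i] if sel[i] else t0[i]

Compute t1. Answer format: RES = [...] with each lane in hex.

RES = [0xc6, 0x93, 0x9c, 0xb1]

t0 = [0x2d, 0x6c, 0x9c, 0xb1]
t1 = [0xc6, 0x93, 0x9c, 0xb1]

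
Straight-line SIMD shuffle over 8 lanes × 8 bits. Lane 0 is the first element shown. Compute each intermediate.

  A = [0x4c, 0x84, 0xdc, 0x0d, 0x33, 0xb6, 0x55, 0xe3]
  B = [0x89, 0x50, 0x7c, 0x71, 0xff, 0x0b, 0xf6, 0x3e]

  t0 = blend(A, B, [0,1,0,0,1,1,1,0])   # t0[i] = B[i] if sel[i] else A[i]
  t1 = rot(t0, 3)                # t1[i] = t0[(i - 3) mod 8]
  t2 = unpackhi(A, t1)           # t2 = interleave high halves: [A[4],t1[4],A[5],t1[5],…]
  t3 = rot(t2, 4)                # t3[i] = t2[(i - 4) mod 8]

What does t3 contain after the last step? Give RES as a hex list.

→ t0 |4c|50|dc|0d|ff|0b|f6|e3|
→ t1 |0b|f6|e3|4c|50|dc|0d|ff|
→ t2 |33|50|b6|dc|55|0d|e3|ff|
→ t3 |55|0d|e3|ff|33|50|b6|dc|

RES = [0x55, 0x0d, 0xe3, 0xff, 0x33, 0x50, 0xb6, 0xdc]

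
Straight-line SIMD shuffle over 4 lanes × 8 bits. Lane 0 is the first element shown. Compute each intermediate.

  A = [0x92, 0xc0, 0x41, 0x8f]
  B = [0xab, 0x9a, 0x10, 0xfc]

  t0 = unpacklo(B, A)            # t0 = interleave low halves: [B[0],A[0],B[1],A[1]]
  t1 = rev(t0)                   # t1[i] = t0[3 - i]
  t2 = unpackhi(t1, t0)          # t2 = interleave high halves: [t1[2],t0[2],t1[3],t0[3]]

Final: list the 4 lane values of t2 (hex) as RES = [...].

RES = [ 0x92  0x9a  0xab  0xc0 ]

  t0: ab 92 9a c0
  t1: c0 9a 92 ab
  t2: 92 9a ab c0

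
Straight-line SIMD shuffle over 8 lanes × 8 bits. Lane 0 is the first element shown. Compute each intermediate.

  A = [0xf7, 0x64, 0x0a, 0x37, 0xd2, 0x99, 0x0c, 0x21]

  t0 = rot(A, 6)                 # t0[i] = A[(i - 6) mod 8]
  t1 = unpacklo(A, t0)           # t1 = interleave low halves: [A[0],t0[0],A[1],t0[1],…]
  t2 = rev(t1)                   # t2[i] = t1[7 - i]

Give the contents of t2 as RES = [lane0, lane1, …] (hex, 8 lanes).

→ t0 |0a|37|d2|99|0c|21|f7|64|
→ t1 |f7|0a|64|37|0a|d2|37|99|
→ t2 |99|37|d2|0a|37|64|0a|f7|

RES = [ 0x99  0x37  0xd2  0x0a  0x37  0x64  0x0a  0xf7 ]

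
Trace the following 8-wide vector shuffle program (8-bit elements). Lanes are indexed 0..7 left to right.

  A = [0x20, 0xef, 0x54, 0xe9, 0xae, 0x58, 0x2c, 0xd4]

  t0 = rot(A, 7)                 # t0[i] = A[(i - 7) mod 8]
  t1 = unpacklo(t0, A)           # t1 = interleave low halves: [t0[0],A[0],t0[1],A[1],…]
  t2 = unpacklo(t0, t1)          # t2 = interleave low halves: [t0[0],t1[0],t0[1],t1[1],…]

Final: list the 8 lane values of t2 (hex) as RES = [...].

t0 = [0xef, 0x54, 0xe9, 0xae, 0x58, 0x2c, 0xd4, 0x20]
t1 = [0xef, 0x20, 0x54, 0xef, 0xe9, 0x54, 0xae, 0xe9]
t2 = [0xef, 0xef, 0x54, 0x20, 0xe9, 0x54, 0xae, 0xef]

RES = [ 0xef  0xef  0x54  0x20  0xe9  0x54  0xae  0xef ]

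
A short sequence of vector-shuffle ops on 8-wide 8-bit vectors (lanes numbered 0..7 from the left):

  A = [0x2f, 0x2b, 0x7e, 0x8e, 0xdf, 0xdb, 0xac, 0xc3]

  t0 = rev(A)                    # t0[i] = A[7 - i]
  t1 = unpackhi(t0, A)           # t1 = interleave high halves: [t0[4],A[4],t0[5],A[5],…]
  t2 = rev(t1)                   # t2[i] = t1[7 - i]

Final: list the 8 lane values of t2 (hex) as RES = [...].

  t0: c3 ac db df 8e 7e 2b 2f
  t1: 8e df 7e db 2b ac 2f c3
  t2: c3 2f ac 2b db 7e df 8e

RES = [0xc3, 0x2f, 0xac, 0x2b, 0xdb, 0x7e, 0xdf, 0x8e]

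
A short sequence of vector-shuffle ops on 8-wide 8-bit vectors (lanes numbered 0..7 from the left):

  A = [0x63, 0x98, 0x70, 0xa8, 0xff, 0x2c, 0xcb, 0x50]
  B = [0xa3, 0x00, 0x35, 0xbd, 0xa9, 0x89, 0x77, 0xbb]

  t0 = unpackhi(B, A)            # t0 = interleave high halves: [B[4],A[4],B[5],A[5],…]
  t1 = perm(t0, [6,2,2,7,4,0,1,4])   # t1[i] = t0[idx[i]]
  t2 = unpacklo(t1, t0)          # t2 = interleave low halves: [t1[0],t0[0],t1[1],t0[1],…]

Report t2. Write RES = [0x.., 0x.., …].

→ t0 |a9|ff|89|2c|77|cb|bb|50|
→ t1 |bb|89|89|50|77|a9|ff|77|
→ t2 |bb|a9|89|ff|89|89|50|2c|

RES = [ 0xbb  0xa9  0x89  0xff  0x89  0x89  0x50  0x2c ]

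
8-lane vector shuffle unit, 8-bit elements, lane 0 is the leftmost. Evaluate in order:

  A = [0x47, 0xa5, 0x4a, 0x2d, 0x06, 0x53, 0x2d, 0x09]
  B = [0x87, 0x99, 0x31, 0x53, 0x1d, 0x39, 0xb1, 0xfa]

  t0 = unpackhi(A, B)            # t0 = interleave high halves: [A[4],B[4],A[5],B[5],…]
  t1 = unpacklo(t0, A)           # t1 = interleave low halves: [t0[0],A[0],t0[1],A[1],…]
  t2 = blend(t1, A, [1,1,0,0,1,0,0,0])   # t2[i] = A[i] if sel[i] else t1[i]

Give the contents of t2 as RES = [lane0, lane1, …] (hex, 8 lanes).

→ t0 |06|1d|53|39|2d|b1|09|fa|
→ t1 |06|47|1d|a5|53|4a|39|2d|
→ t2 |47|a5|1d|a5|06|4a|39|2d|

RES = [0x47, 0xa5, 0x1d, 0xa5, 0x06, 0x4a, 0x39, 0x2d]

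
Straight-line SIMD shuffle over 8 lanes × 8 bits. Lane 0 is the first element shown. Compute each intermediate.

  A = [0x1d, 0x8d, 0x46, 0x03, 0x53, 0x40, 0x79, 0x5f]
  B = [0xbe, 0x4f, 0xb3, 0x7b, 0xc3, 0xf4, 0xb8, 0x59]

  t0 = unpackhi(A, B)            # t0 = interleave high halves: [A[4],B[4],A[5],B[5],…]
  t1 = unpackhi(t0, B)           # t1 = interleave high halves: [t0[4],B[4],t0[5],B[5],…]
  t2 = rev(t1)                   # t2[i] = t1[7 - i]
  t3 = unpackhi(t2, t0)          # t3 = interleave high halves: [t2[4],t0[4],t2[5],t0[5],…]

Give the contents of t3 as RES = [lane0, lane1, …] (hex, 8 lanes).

RES = [ 0xf4  0x79  0xb8  0xb8  0xc3  0x5f  0x79  0x59 ]

→ t0 |53|c3|40|f4|79|b8|5f|59|
→ t1 |79|c3|b8|f4|5f|b8|59|59|
→ t2 |59|59|b8|5f|f4|b8|c3|79|
→ t3 |f4|79|b8|b8|c3|5f|79|59|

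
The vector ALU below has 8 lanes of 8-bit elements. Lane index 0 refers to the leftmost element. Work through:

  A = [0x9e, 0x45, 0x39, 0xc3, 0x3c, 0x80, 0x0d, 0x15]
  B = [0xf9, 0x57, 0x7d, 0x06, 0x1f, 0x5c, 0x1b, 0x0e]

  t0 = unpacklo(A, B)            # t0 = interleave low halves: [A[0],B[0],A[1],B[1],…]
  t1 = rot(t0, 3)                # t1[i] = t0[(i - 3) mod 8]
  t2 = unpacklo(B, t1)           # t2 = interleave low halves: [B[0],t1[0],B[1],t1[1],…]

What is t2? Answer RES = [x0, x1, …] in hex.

→ t0 |9e|f9|45|57|39|7d|c3|06|
→ t1 |7d|c3|06|9e|f9|45|57|39|
→ t2 |f9|7d|57|c3|7d|06|06|9e|

RES = [0xf9, 0x7d, 0x57, 0xc3, 0x7d, 0x06, 0x06, 0x9e]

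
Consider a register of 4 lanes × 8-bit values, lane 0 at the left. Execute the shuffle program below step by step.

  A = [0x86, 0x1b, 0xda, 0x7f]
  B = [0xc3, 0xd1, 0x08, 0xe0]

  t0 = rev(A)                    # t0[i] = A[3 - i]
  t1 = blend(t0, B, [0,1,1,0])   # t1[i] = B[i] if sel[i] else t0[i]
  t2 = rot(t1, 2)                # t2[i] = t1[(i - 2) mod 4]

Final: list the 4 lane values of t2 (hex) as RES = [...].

RES = [0x08, 0x86, 0x7f, 0xd1]

  t0: 7f da 1b 86
  t1: 7f d1 08 86
  t2: 08 86 7f d1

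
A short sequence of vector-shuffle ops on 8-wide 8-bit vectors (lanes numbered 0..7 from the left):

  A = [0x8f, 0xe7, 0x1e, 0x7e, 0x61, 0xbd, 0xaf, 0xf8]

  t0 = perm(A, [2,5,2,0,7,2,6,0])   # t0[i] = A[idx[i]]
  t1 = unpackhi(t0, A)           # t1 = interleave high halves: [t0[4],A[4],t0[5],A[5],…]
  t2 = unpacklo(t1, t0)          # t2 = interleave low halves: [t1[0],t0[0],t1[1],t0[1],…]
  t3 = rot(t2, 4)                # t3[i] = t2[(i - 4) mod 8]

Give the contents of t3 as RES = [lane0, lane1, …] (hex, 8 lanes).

→ t0 |1e|bd|1e|8f|f8|1e|af|8f|
→ t1 |f8|61|1e|bd|af|af|8f|f8|
→ t2 |f8|1e|61|bd|1e|1e|bd|8f|
→ t3 |1e|1e|bd|8f|f8|1e|61|bd|

RES = [0x1e, 0x1e, 0xbd, 0x8f, 0xf8, 0x1e, 0x61, 0xbd]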